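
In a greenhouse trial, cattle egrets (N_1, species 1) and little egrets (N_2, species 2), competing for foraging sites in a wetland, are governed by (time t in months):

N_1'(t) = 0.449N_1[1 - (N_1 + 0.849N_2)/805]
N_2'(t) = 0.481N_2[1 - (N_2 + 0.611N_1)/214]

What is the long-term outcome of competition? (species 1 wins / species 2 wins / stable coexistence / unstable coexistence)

species 1 excludes species 2

Compare the nullcline intercepts: K1/α12 = 805/0.849 = 948 > K2 = 214; K2/α21 = 214/0.611 = 350 < K1 = 805.
Since the inequalities point opposite ways, species 1 can invade but species 2 cannot.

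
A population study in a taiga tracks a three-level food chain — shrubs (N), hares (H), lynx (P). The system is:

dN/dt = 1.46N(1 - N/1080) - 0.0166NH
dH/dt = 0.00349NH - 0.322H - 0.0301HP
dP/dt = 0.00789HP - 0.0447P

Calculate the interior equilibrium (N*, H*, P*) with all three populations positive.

From dP/dt = 0: 0.00789H* = 0.0447, so H* = 5.67.
From dN/dt = 0: 1.46(1 - N*/1080) = 0.0166·5.67, giving N* = 1080·(1 - 0.0644) = 1010.
From dH/dt = 0: 0.00349·1010 - 0.322 = 0.0301P*, so P* = 3.2/0.0301 = 106.

N* ≈ 1010, H* ≈ 5.67, P* ≈ 106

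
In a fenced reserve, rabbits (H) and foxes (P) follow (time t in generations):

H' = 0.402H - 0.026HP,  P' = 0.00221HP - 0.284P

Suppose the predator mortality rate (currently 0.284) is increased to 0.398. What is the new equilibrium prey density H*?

At the interior fixed point, setting dP/dt = 0 with P > 0 fixes H* = (predator death rate)/(HP coefficient) — independent of the other coefficients.
With the change, H* = 0.398/0.00221 = 180; it rises from 129.

H* ≈ 180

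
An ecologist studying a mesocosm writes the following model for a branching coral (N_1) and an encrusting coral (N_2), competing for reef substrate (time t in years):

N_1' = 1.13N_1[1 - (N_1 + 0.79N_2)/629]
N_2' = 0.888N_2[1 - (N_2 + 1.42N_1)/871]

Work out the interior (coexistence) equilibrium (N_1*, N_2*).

N_1* ≈ 485, N_2* ≈ 182

Setting both brackets to zero gives the nullclines N_1 + 0.79N_2 = 629 and 1.42N_1 + N_2 = 871.
Substituting N_2 = 871 - 1.42N_1 into the first: N_1(1 - 0.79·1.42) = 629 - 0.79·871.
So N_1* = -59.1/-0.122 = 485, and then N_2* = 871 - 1.42·485 = 182.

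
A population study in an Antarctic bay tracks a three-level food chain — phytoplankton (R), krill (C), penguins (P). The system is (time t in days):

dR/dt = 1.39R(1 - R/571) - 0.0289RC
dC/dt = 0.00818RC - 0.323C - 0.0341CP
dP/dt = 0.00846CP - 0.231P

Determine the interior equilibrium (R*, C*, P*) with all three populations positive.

R* ≈ 247, C* ≈ 27.3, P* ≈ 49.7

From dP/dt = 0: 0.00846C* = 0.231, so C* = 27.3.
From dR/dt = 0: 1.39(1 - R*/571) = 0.0289·27.3, giving R* = 571·(1 - 0.568) = 247.
From dC/dt = 0: 0.00818·247 - 0.323 = 0.0341P*, so P* = 1.7/0.0341 = 49.7.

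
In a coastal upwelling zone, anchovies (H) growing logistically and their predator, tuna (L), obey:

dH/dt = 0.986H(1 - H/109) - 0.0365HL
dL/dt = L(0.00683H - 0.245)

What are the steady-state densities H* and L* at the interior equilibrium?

From dL/dt = 0 with L > 0: 0.00683H* = 0.245, so H* = 35.9.
Substitute into dH/dt = 0: 0.986(1 - 35.9/109) = 0.0365L*.
The bracket is 0.671, giving L* = 0.662/0.0365 = 18.1.

H* ≈ 35.9, L* ≈ 18.1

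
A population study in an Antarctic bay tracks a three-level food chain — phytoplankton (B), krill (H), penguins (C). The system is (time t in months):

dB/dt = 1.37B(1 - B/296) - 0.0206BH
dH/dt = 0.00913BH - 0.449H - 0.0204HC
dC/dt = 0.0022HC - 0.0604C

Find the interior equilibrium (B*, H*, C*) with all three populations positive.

B* ≈ 174, H* ≈ 27.5, C* ≈ 55.8

From dC/dt = 0: 0.0022H* = 0.0604, so H* = 27.5.
From dB/dt = 0: 1.37(1 - B*/296) = 0.0206·27.5, giving B* = 296·(1 - 0.413) = 174.
From dH/dt = 0: 0.00913·174 - 0.449 = 0.0204C*, so C* = 1.14/0.0204 = 55.8.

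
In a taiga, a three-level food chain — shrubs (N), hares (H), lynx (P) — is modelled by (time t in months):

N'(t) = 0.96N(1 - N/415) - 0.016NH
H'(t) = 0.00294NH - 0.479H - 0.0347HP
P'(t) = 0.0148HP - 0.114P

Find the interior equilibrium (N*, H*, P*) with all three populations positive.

From dP/dt = 0: 0.0148H* = 0.114, so H* = 7.7.
From dN/dt = 0: 0.96(1 - N*/415) = 0.016·7.7, giving N* = 415·(1 - 0.128) = 362.
From dH/dt = 0: 0.00294·362 - 0.479 = 0.0347P*, so P* = 0.584/0.0347 = 16.8.

N* ≈ 362, H* ≈ 7.7, P* ≈ 16.8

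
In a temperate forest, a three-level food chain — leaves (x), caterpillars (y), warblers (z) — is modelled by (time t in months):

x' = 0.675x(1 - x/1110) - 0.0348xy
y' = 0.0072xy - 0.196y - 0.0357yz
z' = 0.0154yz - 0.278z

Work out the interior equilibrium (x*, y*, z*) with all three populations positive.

From dz/dt = 0: 0.0154y* = 0.278, so y* = 18.1.
From dx/dt = 0: 0.675(1 - x*/1110) = 0.0348·18.1, giving x* = 1110·(1 - 0.931) = 76.9.
From dy/dt = 0: 0.0072·76.9 - 0.196 = 0.0357z*, so z* = 0.358/0.0357 = 10.

x* ≈ 76.9, y* ≈ 18.1, z* ≈ 10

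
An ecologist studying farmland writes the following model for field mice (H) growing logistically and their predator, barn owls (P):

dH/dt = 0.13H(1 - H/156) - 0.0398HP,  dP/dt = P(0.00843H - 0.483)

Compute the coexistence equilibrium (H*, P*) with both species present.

From dP/dt = 0 with P > 0: 0.00843H* = 0.483, so H* = 57.3.
Substitute into dH/dt = 0: 0.13(1 - 57.3/156) = 0.0398P*.
The bracket is 0.633, giving P* = 0.0823/0.0398 = 2.07.

H* ≈ 57.3, P* ≈ 2.07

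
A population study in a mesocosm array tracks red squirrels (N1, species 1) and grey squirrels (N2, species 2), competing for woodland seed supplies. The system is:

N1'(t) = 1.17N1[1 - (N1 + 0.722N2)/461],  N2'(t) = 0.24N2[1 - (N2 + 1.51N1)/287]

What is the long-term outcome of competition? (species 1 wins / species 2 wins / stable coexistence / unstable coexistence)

Compare the nullcline intercepts: K1/α12 = 461/0.722 = 639 > K2 = 287; K2/α21 = 287/1.51 = 190 < K1 = 461.
Since the inequalities point opposite ways, species 1 can invade but species 2 cannot.

species 1 excludes species 2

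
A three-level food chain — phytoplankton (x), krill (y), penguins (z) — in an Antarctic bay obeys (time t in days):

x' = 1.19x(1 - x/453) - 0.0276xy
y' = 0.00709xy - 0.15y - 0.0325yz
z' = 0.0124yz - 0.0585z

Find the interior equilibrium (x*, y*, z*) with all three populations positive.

From dz/dt = 0: 0.0124y* = 0.0585, so y* = 4.72.
From dx/dt = 0: 1.19(1 - x*/453) = 0.0276·4.72, giving x* = 453·(1 - 0.109) = 403.
From dy/dt = 0: 0.00709·403 - 0.15 = 0.0325z*, so z* = 2.71/0.0325 = 83.4.

x* ≈ 403, y* ≈ 4.72, z* ≈ 83.4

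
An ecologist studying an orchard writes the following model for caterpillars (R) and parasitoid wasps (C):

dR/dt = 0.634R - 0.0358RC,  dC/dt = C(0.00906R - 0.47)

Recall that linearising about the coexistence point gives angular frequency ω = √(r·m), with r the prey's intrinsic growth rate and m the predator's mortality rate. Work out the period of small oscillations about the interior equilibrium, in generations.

T ≈ 11.5 generations

Here r = 0.634 and m = 0.47, so r·m = 0.298.
ω = √0.298 = 0.546 per generation, hence T = 2π/ω ≈ 11.5 generations.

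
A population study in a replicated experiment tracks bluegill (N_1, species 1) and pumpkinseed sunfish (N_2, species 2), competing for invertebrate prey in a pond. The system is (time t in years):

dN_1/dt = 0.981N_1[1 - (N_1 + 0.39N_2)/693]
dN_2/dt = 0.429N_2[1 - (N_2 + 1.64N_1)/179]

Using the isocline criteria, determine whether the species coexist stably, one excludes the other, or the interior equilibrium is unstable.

Compare the nullcline intercepts: K1/α12 = 693/0.39 = 1780 > K2 = 179; K2/α21 = 179/1.64 = 109 < K1 = 693.
Since the inequalities point opposite ways, species 1 can invade but species 2 cannot.

species 1 excludes species 2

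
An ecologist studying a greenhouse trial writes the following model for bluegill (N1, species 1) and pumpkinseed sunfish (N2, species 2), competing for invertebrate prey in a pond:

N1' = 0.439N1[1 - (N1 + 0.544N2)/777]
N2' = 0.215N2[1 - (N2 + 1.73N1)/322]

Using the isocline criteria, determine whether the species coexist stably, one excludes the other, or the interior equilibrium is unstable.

species 1 excludes species 2

Compare the nullcline intercepts: K1/α12 = 777/0.544 = 1430 > K2 = 322; K2/α21 = 322/1.73 = 186 < K1 = 777.
Since the inequalities point opposite ways, species 1 can invade but species 2 cannot.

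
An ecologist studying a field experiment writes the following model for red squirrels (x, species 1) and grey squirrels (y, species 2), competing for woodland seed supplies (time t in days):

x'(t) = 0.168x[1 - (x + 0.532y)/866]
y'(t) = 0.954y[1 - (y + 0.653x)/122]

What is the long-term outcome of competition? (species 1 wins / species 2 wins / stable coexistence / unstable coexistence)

species 1 excludes species 2

Compare the nullcline intercepts: K1/α12 = 866/0.532 = 1630 > K2 = 122; K2/α21 = 122/0.653 = 187 < K1 = 866.
Since the inequalities point opposite ways, species 1 can invade but species 2 cannot.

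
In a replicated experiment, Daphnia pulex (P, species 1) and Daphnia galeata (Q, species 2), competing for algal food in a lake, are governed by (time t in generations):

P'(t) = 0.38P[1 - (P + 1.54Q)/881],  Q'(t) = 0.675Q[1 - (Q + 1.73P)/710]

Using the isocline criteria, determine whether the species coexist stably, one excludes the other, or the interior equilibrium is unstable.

unstable coexistence (outcome depends on initial conditions)

Compare the nullcline intercepts: K1/α12 = 881/1.54 = 572 < K2 = 710; K2/α21 = 710/1.73 = 410 < K1 = 881.
Since both are reversed, neither can invade when rare; the interior point is a saddle.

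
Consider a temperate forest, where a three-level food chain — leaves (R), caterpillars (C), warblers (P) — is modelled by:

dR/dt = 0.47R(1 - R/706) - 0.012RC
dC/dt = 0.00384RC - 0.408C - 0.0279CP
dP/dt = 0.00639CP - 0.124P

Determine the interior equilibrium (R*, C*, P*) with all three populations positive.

From dP/dt = 0: 0.00639C* = 0.124, so C* = 19.4.
From dR/dt = 0: 0.47(1 - R*/706) = 0.012·19.4, giving R* = 706·(1 - 0.495) = 356.
From dC/dt = 0: 0.00384·356 - 0.408 = 0.0279P*, so P* = 0.96/0.0279 = 34.4.

R* ≈ 356, C* ≈ 19.4, P* ≈ 34.4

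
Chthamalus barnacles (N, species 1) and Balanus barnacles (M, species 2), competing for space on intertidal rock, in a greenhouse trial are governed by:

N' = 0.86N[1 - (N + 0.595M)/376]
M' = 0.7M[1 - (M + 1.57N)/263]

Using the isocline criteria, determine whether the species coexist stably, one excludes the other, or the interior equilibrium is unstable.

species 1 excludes species 2

Compare the nullcline intercepts: K1/α12 = 376/0.595 = 632 > K2 = 263; K2/α21 = 263/1.57 = 168 < K1 = 376.
Since the inequalities point opposite ways, species 1 can invade but species 2 cannot.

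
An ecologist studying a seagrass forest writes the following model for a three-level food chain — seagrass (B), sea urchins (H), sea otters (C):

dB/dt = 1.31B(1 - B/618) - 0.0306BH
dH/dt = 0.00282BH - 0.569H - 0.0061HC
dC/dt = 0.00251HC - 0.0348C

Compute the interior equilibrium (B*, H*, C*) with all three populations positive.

B* ≈ 418, H* ≈ 13.9, C* ≈ 99.9

From dC/dt = 0: 0.00251H* = 0.0348, so H* = 13.9.
From dB/dt = 0: 1.31(1 - B*/618) = 0.0306·13.9, giving B* = 618·(1 - 0.324) = 418.
From dH/dt = 0: 0.00282·418 - 0.569 = 0.0061C*, so C* = 0.609/0.0061 = 99.9.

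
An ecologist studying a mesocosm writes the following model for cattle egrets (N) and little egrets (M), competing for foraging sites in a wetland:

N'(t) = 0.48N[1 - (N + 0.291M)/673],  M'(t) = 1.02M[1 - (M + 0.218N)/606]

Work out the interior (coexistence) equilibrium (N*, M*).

Setting both brackets to zero gives the nullclines N + 0.291M = 673 and 0.218N + M = 606.
Substituting M = 606 - 0.218N into the first: N(1 - 0.291·0.218) = 673 - 0.291·606.
So N* = 497/0.937 = 530, and then M* = 606 - 0.218·530 = 490.

N* ≈ 530, M* ≈ 490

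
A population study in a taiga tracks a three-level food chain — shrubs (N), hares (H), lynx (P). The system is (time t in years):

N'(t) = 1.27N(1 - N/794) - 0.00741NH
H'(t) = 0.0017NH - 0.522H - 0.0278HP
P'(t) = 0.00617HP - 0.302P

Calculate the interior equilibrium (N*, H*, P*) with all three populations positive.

From dP/dt = 0: 0.00617H* = 0.302, so H* = 48.9.
From dN/dt = 0: 1.27(1 - N*/794) = 0.00741·48.9, giving N* = 794·(1 - 0.286) = 567.
From dH/dt = 0: 0.0017·567 - 0.522 = 0.0278P*, so P* = 0.442/0.0278 = 15.9.

N* ≈ 567, H* ≈ 48.9, P* ≈ 15.9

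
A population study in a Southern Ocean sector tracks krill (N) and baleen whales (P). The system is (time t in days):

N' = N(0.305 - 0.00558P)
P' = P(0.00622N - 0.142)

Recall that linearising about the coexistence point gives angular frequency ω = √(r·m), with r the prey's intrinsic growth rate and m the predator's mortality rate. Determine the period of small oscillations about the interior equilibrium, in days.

T ≈ 30.2 days

Here r = 0.305 and m = 0.142, so r·m = 0.0433.
ω = √0.0433 = 0.208 per day, hence T = 2π/ω ≈ 30.2 days.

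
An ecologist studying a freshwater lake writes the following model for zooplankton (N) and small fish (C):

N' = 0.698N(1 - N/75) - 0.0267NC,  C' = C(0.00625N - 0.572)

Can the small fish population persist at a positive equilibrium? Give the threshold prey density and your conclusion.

Threshold N = 91.5; K < 91.5, so no, the predator goes extinct.

The predator equation gives dC/dt > 0 only when N > 0.572/0.00625 = 91.5.
Without the predator, N → K = 75. Since 75 < 91.5, the predator cannot invade.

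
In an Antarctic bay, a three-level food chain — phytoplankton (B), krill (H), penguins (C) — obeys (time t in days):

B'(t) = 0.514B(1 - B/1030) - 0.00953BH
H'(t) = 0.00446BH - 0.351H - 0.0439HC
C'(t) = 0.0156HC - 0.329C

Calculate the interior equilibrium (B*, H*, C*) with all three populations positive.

B* ≈ 627, H* ≈ 21.1, C* ≈ 55.7

From dC/dt = 0: 0.0156H* = 0.329, so H* = 21.1.
From dB/dt = 0: 0.514(1 - B*/1030) = 0.00953·21.1, giving B* = 1030·(1 - 0.391) = 627.
From dH/dt = 0: 0.00446·627 - 0.351 = 0.0439C*, so C* = 2.45/0.0439 = 55.7.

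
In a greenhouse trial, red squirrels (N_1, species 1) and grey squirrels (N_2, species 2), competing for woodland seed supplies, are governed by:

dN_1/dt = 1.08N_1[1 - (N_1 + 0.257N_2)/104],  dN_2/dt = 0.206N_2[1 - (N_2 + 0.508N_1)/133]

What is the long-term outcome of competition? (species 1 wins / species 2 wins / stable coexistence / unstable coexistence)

stable coexistence

Compare the nullcline intercepts: K1/α12 = 104/0.257 = 405 > K2 = 133; K2/α21 = 133/0.508 = 262 > K1 = 104.
Since both inequalities hold, each species can invade when rare, so the interior equilibrium is stable.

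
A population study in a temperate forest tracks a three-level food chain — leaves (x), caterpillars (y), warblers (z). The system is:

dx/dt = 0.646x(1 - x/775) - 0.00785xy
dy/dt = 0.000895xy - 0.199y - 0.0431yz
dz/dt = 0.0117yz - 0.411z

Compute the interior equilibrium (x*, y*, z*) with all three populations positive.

x* ≈ 444, y* ≈ 35.1, z* ≈ 4.61

From dz/dt = 0: 0.0117y* = 0.411, so y* = 35.1.
From dx/dt = 0: 0.646(1 - x*/775) = 0.00785·35.1, giving x* = 775·(1 - 0.427) = 444.
From dy/dt = 0: 0.000895·444 - 0.199 = 0.0431z*, so z* = 0.199/0.0431 = 4.61.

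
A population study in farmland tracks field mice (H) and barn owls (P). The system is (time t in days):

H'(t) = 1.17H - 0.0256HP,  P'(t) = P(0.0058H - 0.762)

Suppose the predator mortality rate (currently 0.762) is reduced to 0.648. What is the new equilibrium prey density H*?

H* ≈ 112

At the interior fixed point, setting dP/dt = 0 with P > 0 fixes H* = (predator death rate)/(HP coefficient) — independent of the other coefficients.
With the change, H* = 0.648/0.0058 = 112; it falls from 131.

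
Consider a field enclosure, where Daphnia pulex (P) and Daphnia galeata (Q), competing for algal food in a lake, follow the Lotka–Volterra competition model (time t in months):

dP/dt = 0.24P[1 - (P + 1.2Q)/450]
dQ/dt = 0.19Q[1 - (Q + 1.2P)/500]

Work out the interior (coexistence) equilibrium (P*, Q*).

P* ≈ 341, Q* ≈ 90.9

Setting both brackets to zero gives the nullclines P + 1.2Q = 450 and 1.2P + Q = 500.
Substituting Q = 500 - 1.2P into the first: P(1 - 1.2·1.2) = 450 - 1.2·500.
So P* = -150/-0.44 = 341, and then Q* = 500 - 1.2·341 = 90.9.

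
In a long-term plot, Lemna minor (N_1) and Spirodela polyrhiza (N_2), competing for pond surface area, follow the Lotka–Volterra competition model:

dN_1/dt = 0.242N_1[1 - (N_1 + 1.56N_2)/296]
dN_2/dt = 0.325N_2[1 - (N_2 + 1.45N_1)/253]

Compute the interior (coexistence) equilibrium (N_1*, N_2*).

N_1* ≈ 78.2, N_2* ≈ 140

Setting both brackets to zero gives the nullclines N_1 + 1.56N_2 = 296 and 1.45N_1 + N_2 = 253.
Substituting N_2 = 253 - 1.45N_1 into the first: N_1(1 - 1.56·1.45) = 296 - 1.56·253.
So N_1* = -98.7/-1.26 = 78.2, and then N_2* = 253 - 1.45·78.2 = 140.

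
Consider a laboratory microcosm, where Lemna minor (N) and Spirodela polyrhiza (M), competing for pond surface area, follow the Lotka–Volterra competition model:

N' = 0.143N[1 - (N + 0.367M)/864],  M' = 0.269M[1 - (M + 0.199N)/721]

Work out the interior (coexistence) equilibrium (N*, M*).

N* ≈ 647, M* ≈ 592

Setting both brackets to zero gives the nullclines N + 0.367M = 864 and 0.199N + M = 721.
Substituting M = 721 - 0.199N into the first: N(1 - 0.367·0.199) = 864 - 0.367·721.
So N* = 599/0.927 = 647, and then M* = 721 - 0.199·647 = 592.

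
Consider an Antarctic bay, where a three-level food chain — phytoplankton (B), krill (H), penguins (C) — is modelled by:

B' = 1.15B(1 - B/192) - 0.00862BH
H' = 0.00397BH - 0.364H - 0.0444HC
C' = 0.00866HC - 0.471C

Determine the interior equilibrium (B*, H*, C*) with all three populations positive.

From dC/dt = 0: 0.00866H* = 0.471, so H* = 54.4.
From dB/dt = 0: 1.15(1 - B*/192) = 0.00862·54.4, giving B* = 192·(1 - 0.408) = 114.
From dH/dt = 0: 0.00397·114 - 0.364 = 0.0444C*, so C* = 0.0875/0.0444 = 1.97.

B* ≈ 114, H* ≈ 54.4, C* ≈ 1.97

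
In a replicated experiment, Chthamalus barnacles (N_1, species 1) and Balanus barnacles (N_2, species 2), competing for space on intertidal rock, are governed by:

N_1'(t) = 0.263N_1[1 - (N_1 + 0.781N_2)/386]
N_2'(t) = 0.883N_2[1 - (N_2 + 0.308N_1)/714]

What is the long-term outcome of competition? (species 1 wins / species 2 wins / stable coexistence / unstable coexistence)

species 2 excludes species 1

Compare the nullcline intercepts: K1/α12 = 386/0.781 = 494 < K2 = 714; K2/α21 = 714/0.308 = 2320 > K1 = 386.
Since the inequalities point opposite ways, species 2 can invade but species 1 cannot.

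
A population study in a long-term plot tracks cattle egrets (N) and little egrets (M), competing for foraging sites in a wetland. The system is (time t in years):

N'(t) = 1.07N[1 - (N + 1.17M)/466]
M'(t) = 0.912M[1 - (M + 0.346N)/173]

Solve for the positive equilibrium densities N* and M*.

Setting both brackets to zero gives the nullclines N + 1.17M = 466 and 0.346N + M = 173.
Substituting M = 173 - 0.346N into the first: N(1 - 1.17·0.346) = 466 - 1.17·173.
So N* = 264/0.595 = 443, and then M* = 173 - 0.346·443 = 19.8.

N* ≈ 443, M* ≈ 19.8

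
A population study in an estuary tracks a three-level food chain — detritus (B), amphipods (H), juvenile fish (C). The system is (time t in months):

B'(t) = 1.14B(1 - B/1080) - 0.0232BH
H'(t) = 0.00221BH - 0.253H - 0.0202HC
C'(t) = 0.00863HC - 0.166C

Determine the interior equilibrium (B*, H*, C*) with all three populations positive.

B* ≈ 657, H* ≈ 19.2, C* ≈ 59.4

From dC/dt = 0: 0.00863H* = 0.166, so H* = 19.2.
From dB/dt = 0: 1.14(1 - B*/1080) = 0.0232·19.2, giving B* = 1080·(1 - 0.391) = 657.
From dH/dt = 0: 0.00221·657 - 0.253 = 0.0202C*, so C* = 1.2/0.0202 = 59.4.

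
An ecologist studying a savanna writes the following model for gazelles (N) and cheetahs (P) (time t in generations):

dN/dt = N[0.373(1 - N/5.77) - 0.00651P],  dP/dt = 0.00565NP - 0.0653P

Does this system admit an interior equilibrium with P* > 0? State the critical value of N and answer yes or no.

Threshold N = 11.6; K < 11.6, so no, the predator goes extinct.

The predator equation gives dP/dt > 0 only when N > 0.0653/0.00565 = 11.6.
Without the predator, N → K = 5.77. Since 5.77 < 11.6, the predator cannot invade.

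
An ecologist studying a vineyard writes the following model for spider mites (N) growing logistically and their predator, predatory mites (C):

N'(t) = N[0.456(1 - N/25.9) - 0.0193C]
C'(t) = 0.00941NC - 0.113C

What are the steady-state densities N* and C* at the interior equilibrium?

N* ≈ 12, C* ≈ 12.7

From dC/dt = 0 with C > 0: 0.00941N* = 0.113, so N* = 12.
Substitute into dN/dt = 0: 0.456(1 - 12/25.9) = 0.0193C*.
The bracket is 0.536, giving C* = 0.245/0.0193 = 12.7.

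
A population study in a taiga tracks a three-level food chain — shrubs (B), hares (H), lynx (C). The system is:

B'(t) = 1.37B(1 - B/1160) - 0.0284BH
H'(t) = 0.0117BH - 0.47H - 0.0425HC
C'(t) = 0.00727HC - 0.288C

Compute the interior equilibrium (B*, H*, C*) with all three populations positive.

B* ≈ 207, H* ≈ 39.6, C* ≈ 46

From dC/dt = 0: 0.00727H* = 0.288, so H* = 39.6.
From dB/dt = 0: 1.37(1 - B*/1160) = 0.0284·39.6, giving B* = 1160·(1 - 0.821) = 207.
From dH/dt = 0: 0.0117·207 - 0.47 = 0.0425C*, so C* = 1.96/0.0425 = 46.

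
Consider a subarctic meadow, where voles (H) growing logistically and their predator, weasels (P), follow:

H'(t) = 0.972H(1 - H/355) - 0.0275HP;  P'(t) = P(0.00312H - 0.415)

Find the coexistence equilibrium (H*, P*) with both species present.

From dP/dt = 0 with P > 0: 0.00312H* = 0.415, so H* = 133.
Substitute into dH/dt = 0: 0.972(1 - 133/355) = 0.0275P*.
The bracket is 0.625, giving P* = 0.608/0.0275 = 22.1.

H* ≈ 133, P* ≈ 22.1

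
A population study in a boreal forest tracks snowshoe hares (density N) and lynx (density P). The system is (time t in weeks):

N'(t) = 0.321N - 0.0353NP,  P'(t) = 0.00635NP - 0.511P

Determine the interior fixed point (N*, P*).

Set dP/dt = 0 with P > 0: 0.00635N - 0.511 = 0, so N* = 0.511/0.00635 = 80.5.
Set dN/dt = 0 with N > 0: 0.321 - 0.0353P = 0, so P* = 0.321/0.0353 = 9.09.

N* ≈ 80.5, P* ≈ 9.09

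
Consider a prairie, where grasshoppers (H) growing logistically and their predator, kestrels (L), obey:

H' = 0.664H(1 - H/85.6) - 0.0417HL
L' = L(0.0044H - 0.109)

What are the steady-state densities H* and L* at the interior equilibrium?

H* ≈ 24.8, L* ≈ 11.3

From dL/dt = 0 with L > 0: 0.0044H* = 0.109, so H* = 24.8.
Substitute into dH/dt = 0: 0.664(1 - 24.8/85.6) = 0.0417L*.
The bracket is 0.711, giving L* = 0.472/0.0417 = 11.3.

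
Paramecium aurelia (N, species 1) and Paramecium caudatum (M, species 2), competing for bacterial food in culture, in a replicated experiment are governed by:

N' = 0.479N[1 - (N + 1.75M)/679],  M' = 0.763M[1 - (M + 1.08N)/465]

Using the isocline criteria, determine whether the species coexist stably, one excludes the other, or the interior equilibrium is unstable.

unstable coexistence (outcome depends on initial conditions)

Compare the nullcline intercepts: K1/α12 = 679/1.75 = 388 < K2 = 465; K2/α21 = 465/1.08 = 431 < K1 = 679.
Since both are reversed, neither can invade when rare; the interior point is a saddle.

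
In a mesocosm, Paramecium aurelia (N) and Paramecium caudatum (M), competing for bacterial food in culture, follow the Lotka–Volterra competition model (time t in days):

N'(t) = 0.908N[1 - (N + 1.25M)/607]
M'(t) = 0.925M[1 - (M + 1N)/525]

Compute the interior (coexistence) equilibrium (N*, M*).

N* ≈ 197, M* ≈ 328

Setting both brackets to zero gives the nullclines N + 1.25M = 607 and 1N + M = 525.
Substituting M = 525 - 1N into the first: N(1 - 1.25·1) = 607 - 1.25·525.
So N* = -49.2/-0.25 = 197, and then M* = 525 - 1·197 = 328.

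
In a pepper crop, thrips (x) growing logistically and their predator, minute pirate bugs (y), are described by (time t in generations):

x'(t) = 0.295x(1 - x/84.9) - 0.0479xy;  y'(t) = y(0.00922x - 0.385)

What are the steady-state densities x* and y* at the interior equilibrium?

From dy/dt = 0 with y > 0: 0.00922x* = 0.385, so x* = 41.8.
Substitute into dx/dt = 0: 0.295(1 - 41.8/84.9) = 0.0479y*.
The bracket is 0.508, giving y* = 0.15/0.0479 = 3.13.

x* ≈ 41.8, y* ≈ 3.13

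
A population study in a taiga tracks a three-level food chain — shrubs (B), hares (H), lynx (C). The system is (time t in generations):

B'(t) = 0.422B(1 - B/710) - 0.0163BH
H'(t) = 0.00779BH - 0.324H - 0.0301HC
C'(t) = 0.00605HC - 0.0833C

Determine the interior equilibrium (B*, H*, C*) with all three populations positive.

B* ≈ 332, H* ≈ 13.8, C* ≈ 75.3

From dC/dt = 0: 0.00605H* = 0.0833, so H* = 13.8.
From dB/dt = 0: 0.422(1 - B*/710) = 0.0163·13.8, giving B* = 710·(1 - 0.532) = 332.
From dH/dt = 0: 0.00779·332 - 0.324 = 0.0301C*, so C* = 2.27/0.0301 = 75.3.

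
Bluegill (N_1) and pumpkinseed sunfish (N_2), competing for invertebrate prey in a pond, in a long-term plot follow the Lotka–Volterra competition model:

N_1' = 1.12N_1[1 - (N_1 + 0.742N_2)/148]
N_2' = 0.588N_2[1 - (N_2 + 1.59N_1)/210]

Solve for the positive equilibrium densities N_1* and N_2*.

Setting both brackets to zero gives the nullclines N_1 + 0.742N_2 = 148 and 1.59N_1 + N_2 = 210.
Substituting N_2 = 210 - 1.59N_1 into the first: N_1(1 - 0.742·1.59) = 148 - 0.742·210.
So N_1* = -7.82/-0.18 = 43.5, and then N_2* = 210 - 1.59·43.5 = 141.

N_1* ≈ 43.5, N_2* ≈ 141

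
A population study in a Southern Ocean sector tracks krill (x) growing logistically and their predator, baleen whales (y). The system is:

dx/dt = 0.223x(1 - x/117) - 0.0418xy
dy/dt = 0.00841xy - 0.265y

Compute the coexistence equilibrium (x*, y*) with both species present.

x* ≈ 31.5, y* ≈ 3.9

From dy/dt = 0 with y > 0: 0.00841x* = 0.265, so x* = 31.5.
Substitute into dx/dt = 0: 0.223(1 - 31.5/117) = 0.0418y*.
The bracket is 0.731, giving y* = 0.163/0.0418 = 3.9.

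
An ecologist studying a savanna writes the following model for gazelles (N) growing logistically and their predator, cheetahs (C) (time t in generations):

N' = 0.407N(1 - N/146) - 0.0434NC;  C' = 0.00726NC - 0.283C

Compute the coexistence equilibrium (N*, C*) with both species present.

From dC/dt = 0 with C > 0: 0.00726N* = 0.283, so N* = 39.
Substitute into dN/dt = 0: 0.407(1 - 39/146) = 0.0434C*.
The bracket is 0.733, giving C* = 0.298/0.0434 = 6.87.

N* ≈ 39, C* ≈ 6.87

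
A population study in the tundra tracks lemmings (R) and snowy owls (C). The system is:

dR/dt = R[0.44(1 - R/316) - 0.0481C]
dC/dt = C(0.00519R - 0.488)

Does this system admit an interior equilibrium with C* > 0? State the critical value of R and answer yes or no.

Threshold R = 94; K > 94, so yes, the predator persists.

The predator equation gives dC/dt > 0 only when R > 0.488/0.00519 = 94.
Without the predator, R → K = 316. Since 316 > 94, the predator can invade and persist.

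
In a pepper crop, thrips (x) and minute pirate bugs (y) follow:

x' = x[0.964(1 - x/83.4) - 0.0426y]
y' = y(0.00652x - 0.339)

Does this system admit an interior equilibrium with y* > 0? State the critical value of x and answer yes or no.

Threshold x = 52; K > 52, so yes, the predator persists.

The predator equation gives dy/dt > 0 only when x > 0.339/0.00652 = 52.
Without the predator, x → K = 83.4. Since 83.4 > 52, the predator can invade and persist.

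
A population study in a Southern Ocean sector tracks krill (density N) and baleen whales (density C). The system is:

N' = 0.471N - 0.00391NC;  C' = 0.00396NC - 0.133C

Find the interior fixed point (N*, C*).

N* ≈ 33.6, C* ≈ 120

Set dC/dt = 0 with C > 0: 0.00396N - 0.133 = 0, so N* = 0.133/0.00396 = 33.6.
Set dN/dt = 0 with N > 0: 0.471 - 0.00391C = 0, so C* = 0.471/0.00391 = 120.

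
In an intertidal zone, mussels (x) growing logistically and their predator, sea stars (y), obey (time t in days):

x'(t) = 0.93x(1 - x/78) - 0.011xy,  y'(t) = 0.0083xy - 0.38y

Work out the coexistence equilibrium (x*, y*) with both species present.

From dy/dt = 0 with y > 0: 0.0083x* = 0.38, so x* = 45.8.
Substitute into dx/dt = 0: 0.93(1 - 45.8/78) = 0.011y*.
The bracket is 0.413, giving y* = 0.384/0.011 = 34.9.

x* ≈ 45.8, y* ≈ 34.9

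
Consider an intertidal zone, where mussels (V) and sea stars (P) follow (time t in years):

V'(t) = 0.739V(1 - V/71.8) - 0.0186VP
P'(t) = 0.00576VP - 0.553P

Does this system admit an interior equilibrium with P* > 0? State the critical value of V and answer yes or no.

Threshold V = 96; K < 96, so no, the predator goes extinct.

The predator equation gives dP/dt > 0 only when V > 0.553/0.00576 = 96.
Without the predator, V → K = 71.8. Since 71.8 < 96, the predator cannot invade.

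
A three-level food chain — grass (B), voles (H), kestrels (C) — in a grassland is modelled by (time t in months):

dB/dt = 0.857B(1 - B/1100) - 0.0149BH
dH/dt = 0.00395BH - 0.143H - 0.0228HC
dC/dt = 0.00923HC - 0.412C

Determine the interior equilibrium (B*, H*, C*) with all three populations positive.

From dC/dt = 0: 0.00923H* = 0.412, so H* = 44.6.
From dB/dt = 0: 0.857(1 - B*/1100) = 0.0149·44.6, giving B* = 1100·(1 - 0.776) = 246.
From dH/dt = 0: 0.00395·246 - 0.143 = 0.0228C*, so C* = 0.83/0.0228 = 36.4.

B* ≈ 246, H* ≈ 44.6, C* ≈ 36.4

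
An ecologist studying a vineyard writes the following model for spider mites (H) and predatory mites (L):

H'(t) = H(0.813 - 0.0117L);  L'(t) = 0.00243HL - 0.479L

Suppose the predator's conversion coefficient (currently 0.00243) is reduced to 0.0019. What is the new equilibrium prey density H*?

At the interior fixed point, setting dL/dt = 0 with L > 0 fixes H* = (predator death rate)/(HL coefficient) — independent of the other coefficients.
With the change, H* = 0.479/0.0019 = 252; it rises from 197.

H* ≈ 252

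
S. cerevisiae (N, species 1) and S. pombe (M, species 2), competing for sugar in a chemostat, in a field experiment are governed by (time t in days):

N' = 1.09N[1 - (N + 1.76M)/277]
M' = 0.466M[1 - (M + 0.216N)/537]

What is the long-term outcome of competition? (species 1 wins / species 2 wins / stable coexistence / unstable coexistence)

species 2 excludes species 1

Compare the nullcline intercepts: K1/α12 = 277/1.76 = 157 < K2 = 537; K2/α21 = 537/0.216 = 2490 > K1 = 277.
Since the inequalities point opposite ways, species 2 can invade but species 1 cannot.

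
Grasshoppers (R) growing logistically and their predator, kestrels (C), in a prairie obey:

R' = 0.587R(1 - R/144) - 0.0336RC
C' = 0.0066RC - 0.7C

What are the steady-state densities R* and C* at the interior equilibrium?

From dC/dt = 0 with C > 0: 0.0066R* = 0.7, so R* = 106.
Substitute into dR/dt = 0: 0.587(1 - 106/144) = 0.0336C*.
The bracket is 0.263, giving C* = 0.155/0.0336 = 4.6.

R* ≈ 106, C* ≈ 4.6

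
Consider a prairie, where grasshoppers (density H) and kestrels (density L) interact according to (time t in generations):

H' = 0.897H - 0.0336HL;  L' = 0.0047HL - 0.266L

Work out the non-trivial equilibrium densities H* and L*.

H* ≈ 56.6, L* ≈ 26.7

Set dL/dt = 0 with L > 0: 0.0047H - 0.266 = 0, so H* = 0.266/0.0047 = 56.6.
Set dH/dt = 0 with H > 0: 0.897 - 0.0336L = 0, so L* = 0.897/0.0336 = 26.7.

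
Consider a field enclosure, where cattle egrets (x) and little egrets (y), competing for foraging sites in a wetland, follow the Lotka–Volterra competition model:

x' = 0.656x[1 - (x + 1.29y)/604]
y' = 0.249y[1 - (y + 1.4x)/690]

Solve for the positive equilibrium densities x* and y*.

Setting both brackets to zero gives the nullclines x + 1.29y = 604 and 1.4x + y = 690.
Substituting y = 690 - 1.4x into the first: x(1 - 1.29·1.4) = 604 - 1.29·690.
So x* = -286/-0.806 = 355, and then y* = 690 - 1.4·355 = 193.

x* ≈ 355, y* ≈ 193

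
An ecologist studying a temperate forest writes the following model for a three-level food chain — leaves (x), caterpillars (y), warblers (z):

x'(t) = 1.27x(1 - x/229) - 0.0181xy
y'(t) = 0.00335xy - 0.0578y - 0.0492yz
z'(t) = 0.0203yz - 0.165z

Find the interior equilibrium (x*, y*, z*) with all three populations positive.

From dz/dt = 0: 0.0203y* = 0.165, so y* = 8.13.
From dx/dt = 0: 1.27(1 - x*/229) = 0.0181·8.13, giving x* = 229·(1 - 0.116) = 202.
From dy/dt = 0: 0.00335·202 - 0.0578 = 0.0492z*, so z* = 0.62/0.0492 = 12.6.

x* ≈ 202, y* ≈ 8.13, z* ≈ 12.6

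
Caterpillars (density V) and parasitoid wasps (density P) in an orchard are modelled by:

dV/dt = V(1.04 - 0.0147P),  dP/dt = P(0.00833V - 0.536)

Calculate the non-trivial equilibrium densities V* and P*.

Set dP/dt = 0 with P > 0: 0.00833V - 0.536 = 0, so V* = 0.536/0.00833 = 64.3.
Set dV/dt = 0 with V > 0: 1.04 - 0.0147P = 0, so P* = 1.04/0.0147 = 70.7.

V* ≈ 64.3, P* ≈ 70.7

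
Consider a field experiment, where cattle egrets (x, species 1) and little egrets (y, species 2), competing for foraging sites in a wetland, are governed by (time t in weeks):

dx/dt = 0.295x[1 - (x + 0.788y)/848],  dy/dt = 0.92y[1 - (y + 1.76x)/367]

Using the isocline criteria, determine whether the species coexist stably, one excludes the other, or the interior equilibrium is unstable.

species 1 excludes species 2

Compare the nullcline intercepts: K1/α12 = 848/0.788 = 1080 > K2 = 367; K2/α21 = 367/1.76 = 209 < K1 = 848.
Since the inequalities point opposite ways, species 1 can invade but species 2 cannot.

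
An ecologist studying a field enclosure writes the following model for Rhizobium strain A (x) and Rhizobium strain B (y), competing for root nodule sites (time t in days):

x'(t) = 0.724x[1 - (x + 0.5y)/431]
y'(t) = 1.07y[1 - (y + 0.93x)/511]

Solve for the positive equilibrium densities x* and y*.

x* ≈ 328, y* ≈ 206

Setting both brackets to zero gives the nullclines x + 0.5y = 431 and 0.93x + y = 511.
Substituting y = 511 - 0.93x into the first: x(1 - 0.5·0.93) = 431 - 0.5·511.
So x* = 176/0.535 = 328, and then y* = 511 - 0.93·328 = 206.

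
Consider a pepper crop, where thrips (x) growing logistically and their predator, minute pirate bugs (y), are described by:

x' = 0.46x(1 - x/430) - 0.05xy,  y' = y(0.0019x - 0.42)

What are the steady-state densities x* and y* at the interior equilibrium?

From dy/dt = 0 with y > 0: 0.0019x* = 0.42, so x* = 221.
Substitute into dx/dt = 0: 0.46(1 - 221/430) = 0.05y*.
The bracket is 0.486, giving y* = 0.224/0.05 = 4.47.

x* ≈ 221, y* ≈ 4.47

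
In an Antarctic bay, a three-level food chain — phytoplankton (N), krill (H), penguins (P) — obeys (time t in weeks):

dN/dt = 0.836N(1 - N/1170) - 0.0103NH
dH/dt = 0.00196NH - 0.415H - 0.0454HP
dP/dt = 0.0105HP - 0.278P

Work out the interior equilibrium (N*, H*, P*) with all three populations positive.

N* ≈ 788, H* ≈ 26.5, P* ≈ 24.9

From dP/dt = 0: 0.0105H* = 0.278, so H* = 26.5.
From dN/dt = 0: 0.836(1 - N*/1170) = 0.0103·26.5, giving N* = 1170·(1 - 0.326) = 788.
From dH/dt = 0: 0.00196·788 - 0.415 = 0.0454P*, so P* = 1.13/0.0454 = 24.9.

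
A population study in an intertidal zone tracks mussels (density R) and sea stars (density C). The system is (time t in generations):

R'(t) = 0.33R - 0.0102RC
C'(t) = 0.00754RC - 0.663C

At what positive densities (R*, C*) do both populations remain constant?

R* ≈ 87.9, C* ≈ 32.4

Set dC/dt = 0 with C > 0: 0.00754R - 0.663 = 0, so R* = 0.663/0.00754 = 87.9.
Set dR/dt = 0 with R > 0: 0.33 - 0.0102C = 0, so C* = 0.33/0.0102 = 32.4.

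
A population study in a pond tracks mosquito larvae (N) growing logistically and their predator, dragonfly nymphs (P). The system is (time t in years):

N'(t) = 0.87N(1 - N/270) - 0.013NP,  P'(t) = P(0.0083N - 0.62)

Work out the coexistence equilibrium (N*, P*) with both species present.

From dP/dt = 0 with P > 0: 0.0083N* = 0.62, so N* = 74.7.
Substitute into dN/dt = 0: 0.87(1 - 74.7/270) = 0.013P*.
The bracket is 0.723, giving P* = 0.629/0.013 = 48.4.

N* ≈ 74.7, P* ≈ 48.4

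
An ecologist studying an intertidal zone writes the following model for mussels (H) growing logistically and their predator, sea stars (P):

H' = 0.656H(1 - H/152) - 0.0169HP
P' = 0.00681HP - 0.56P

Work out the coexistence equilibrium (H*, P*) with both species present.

H* ≈ 82.2, P* ≈ 17.8

From dP/dt = 0 with P > 0: 0.00681H* = 0.56, so H* = 82.2.
Substitute into dH/dt = 0: 0.656(1 - 82.2/152) = 0.0169P*.
The bracket is 0.459, giving P* = 0.301/0.0169 = 17.8.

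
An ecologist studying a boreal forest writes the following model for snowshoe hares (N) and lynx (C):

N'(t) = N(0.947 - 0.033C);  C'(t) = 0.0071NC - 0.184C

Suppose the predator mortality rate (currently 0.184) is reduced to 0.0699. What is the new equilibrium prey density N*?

N* ≈ 9.85

At the interior fixed point, setting dC/dt = 0 with C > 0 fixes N* = (predator death rate)/(NC coefficient) — independent of the other coefficients.
With the change, N* = 0.0699/0.0071 = 9.85; it falls from 25.9.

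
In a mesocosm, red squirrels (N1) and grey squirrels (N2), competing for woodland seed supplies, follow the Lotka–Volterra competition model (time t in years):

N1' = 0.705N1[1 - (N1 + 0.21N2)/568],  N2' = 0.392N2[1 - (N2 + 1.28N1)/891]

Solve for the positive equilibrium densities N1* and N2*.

N1* ≈ 521, N2* ≈ 224

Setting both brackets to zero gives the nullclines N1 + 0.21N2 = 568 and 1.28N1 + N2 = 891.
Substituting N2 = 891 - 1.28N1 into the first: N1(1 - 0.21·1.28) = 568 - 0.21·891.
So N1* = 381/0.731 = 521, and then N2* = 891 - 1.28·521 = 224.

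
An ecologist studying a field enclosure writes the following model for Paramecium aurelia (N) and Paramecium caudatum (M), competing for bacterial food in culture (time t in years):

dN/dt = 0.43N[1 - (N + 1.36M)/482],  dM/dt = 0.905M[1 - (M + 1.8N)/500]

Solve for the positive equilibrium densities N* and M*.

N* ≈ 137, M* ≈ 254

Setting both brackets to zero gives the nullclines N + 1.36M = 482 and 1.8N + M = 500.
Substituting M = 500 - 1.8N into the first: N(1 - 1.36·1.8) = 482 - 1.36·500.
So N* = -198/-1.45 = 137, and then M* = 500 - 1.8·137 = 254.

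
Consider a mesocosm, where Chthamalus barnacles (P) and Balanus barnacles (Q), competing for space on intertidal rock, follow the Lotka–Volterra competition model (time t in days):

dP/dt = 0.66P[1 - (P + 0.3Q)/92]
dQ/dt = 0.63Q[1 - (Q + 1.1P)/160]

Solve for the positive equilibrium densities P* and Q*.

P* ≈ 65.7, Q* ≈ 87.8

Setting both brackets to zero gives the nullclines P + 0.3Q = 92 and 1.1P + Q = 160.
Substituting Q = 160 - 1.1P into the first: P(1 - 0.3·1.1) = 92 - 0.3·160.
So P* = 44/0.67 = 65.7, and then Q* = 160 - 1.1·65.7 = 87.8.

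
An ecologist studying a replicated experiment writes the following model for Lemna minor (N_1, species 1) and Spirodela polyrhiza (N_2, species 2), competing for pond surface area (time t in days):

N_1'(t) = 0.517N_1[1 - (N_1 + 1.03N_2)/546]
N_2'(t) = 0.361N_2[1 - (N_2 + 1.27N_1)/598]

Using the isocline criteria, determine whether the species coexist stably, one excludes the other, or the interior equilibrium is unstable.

unstable coexistence (outcome depends on initial conditions)

Compare the nullcline intercepts: K1/α12 = 546/1.03 = 530 < K2 = 598; K2/α21 = 598/1.27 = 471 < K1 = 546.
Since both are reversed, neither can invade when rare; the interior point is a saddle.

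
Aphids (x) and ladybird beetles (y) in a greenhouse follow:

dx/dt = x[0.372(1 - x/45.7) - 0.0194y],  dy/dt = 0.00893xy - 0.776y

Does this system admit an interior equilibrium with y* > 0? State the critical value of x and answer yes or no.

Threshold x = 86.9; K < 86.9, so no, the predator goes extinct.

The predator equation gives dy/dt > 0 only when x > 0.776/0.00893 = 86.9.
Without the predator, x → K = 45.7. Since 45.7 < 86.9, the predator cannot invade.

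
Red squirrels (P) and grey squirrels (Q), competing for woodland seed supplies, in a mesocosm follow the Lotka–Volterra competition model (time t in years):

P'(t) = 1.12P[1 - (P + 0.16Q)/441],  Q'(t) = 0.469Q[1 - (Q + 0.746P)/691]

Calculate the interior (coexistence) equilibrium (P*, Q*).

Setting both brackets to zero gives the nullclines P + 0.16Q = 441 and 0.746P + Q = 691.
Substituting Q = 691 - 0.746P into the first: P(1 - 0.16·0.746) = 441 - 0.16·691.
So P* = 330/0.881 = 375, and then Q* = 691 - 0.746·375 = 411.

P* ≈ 375, Q* ≈ 411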